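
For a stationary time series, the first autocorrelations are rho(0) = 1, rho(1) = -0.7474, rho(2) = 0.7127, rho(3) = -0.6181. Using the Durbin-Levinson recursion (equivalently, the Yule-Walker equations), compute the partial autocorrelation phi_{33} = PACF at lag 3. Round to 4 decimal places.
\phi_{33} = -0.0270

The PACF at lag k is phi_{kk}, the last component of the solution
to the Yule-Walker system G_k phi = r_k where
  (G_k)_{ij} = rho(|i - j|), (r_k)_i = rho(i), i,j = 1..k.
Equivalently, Durbin-Levinson gives phi_{kk} iteratively:
  phi_{11} = rho(1)
  phi_{kk} = [rho(k) - sum_{j=1..k-1} phi_{k-1,j} rho(k-j)]
            / [1 - sum_{j=1..k-1} phi_{k-1,j} rho(j)],
  phi_{k,j} = phi_{k-1,j} - phi_{kk} phi_{k-1,k-j},  j = 1..k-1.
Step k = 1:
  phi_11 = rho(1) = -0.7474.
Step k = 2:
  phi_22 = [rho(2) - phi_11 rho(1)] / [1 - phi_11 rho(1)] = [0.7127 - (-0.7474)(-0.7474)] / [1 - (-0.7474)(-0.7474)]
         = 0.15409324 / 0.44139324 = 0.349106.
  Update: phi_21 = phi_11 - phi_22 phi_11 = -0.7474 - (0.349106)(-0.7474) = -0.486478.
Step k = 3:
  phi_33 = [rho(3) - phi_21 rho(2) - phi_22 rho(1)] / [1 - phi_21 rho(1) - phi_22 rho(2)]
    numerator   = -0.6181 - (-0.486478)(0.7127) - (0.349106)(-0.7474) = -0.01046508
    denominator = 1 - (-0.486478)(-0.7474) - (0.349106)(0.7127) = 0.38759829
  phi_33 = -0.01046508 / 0.38759829 = -0.027.
Therefore phi_{33} = -0.0270.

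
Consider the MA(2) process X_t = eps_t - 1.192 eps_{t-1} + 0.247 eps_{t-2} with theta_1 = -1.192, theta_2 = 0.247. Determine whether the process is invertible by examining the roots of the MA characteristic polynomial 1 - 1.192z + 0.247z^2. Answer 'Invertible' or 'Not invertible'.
\text{Invertible}

The MA(q) characteristic polynomial is P(z) = 1 - 1.192z + 0.247z^2.
Invertibility requires all roots to lie outside the unit circle, i.e. |z| > 1 for every root.
Set 1 + (-1.192) z + (0.247) z^2 = 0, i.e. a z^2 + b z + c = 0 with a = 0.247, b = -1.192, c = 1.
Discriminant D = b^2 - 4ac = (-1.192)^2 - 4*(0.247)*1 = 1.420864 - (0.988) = 0.432864.
D >= 0, so the roots are real: z = (-b +/- sqrt(D)) / (2a) = (1.192 +/- 0.657924) / (0.494).
  z_1 = (1.192 + 0.657924) / (0.494) = 3.7448,   |z_1| = 3.7448.
  z_2 = (1.192 - 0.657924) / (0.494) = 1.0811,   |z_2| = 1.0811.
Moduli of all roots: 3.7448, 1.0811.
All moduli strictly greater than 1? Yes.
Verdict: Invertible.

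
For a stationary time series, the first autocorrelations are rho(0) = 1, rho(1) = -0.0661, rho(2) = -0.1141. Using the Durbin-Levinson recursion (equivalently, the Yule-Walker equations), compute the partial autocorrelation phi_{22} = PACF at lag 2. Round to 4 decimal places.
\phi_{22} = -0.1190

The PACF at lag k is phi_{kk}, the last component of the solution
to the Yule-Walker system G_k phi = r_k where
  (G_k)_{ij} = rho(|i - j|), (r_k)_i = rho(i), i,j = 1..k.
Equivalently, Durbin-Levinson gives phi_{kk} iteratively:
  phi_{11} = rho(1)
  phi_{kk} = [rho(k) - sum_{j=1..k-1} phi_{k-1,j} rho(k-j)]
            / [1 - sum_{j=1..k-1} phi_{k-1,j} rho(j)],
  phi_{k,j} = phi_{k-1,j} - phi_{kk} phi_{k-1,k-j},  j = 1..k-1.
Step k = 1:
  phi_11 = rho(1) = -0.0661.
Step k = 2:
  phi_22 = [rho(2) - phi_11 rho(1)] / [1 - phi_11 rho(1)] = [-0.1141 - (-0.0661)(-0.0661)] / [1 - (-0.0661)(-0.0661)]
         = -0.11846921 / 0.99563079 = -0.119.
Therefore phi_{22} = -0.1190.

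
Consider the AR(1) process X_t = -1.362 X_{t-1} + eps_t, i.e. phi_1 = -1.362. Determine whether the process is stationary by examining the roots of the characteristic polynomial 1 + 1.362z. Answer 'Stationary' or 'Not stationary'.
\text{Not stationary}

The AR(p) characteristic polynomial is P(z) = 1 + 1.362z.
Stationarity requires all roots to lie outside the unit circle, i.e. |z| > 1 for every root.
This is linear in z: 1 + (1.362) z = 0  =>  z = -1/(1.362) = -0.734214,  |z| = 0.734214.
Moduli of all roots: 0.7342.
All moduli strictly greater than 1? No.
Verdict: Not stationary.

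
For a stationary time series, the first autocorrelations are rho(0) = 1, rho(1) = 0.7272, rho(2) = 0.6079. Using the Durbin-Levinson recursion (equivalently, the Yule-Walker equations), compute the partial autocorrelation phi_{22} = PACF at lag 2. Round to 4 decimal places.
\phi_{22} = 0.1678

The PACF at lag k is phi_{kk}, the last component of the solution
to the Yule-Walker system G_k phi = r_k where
  (G_k)_{ij} = rho(|i - j|), (r_k)_i = rho(i), i,j = 1..k.
Equivalently, Durbin-Levinson gives phi_{kk} iteratively:
  phi_{11} = rho(1)
  phi_{kk} = [rho(k) - sum_{j=1..k-1} phi_{k-1,j} rho(k-j)]
            / [1 - sum_{j=1..k-1} phi_{k-1,j} rho(j)],
  phi_{k,j} = phi_{k-1,j} - phi_{kk} phi_{k-1,k-j},  j = 1..k-1.
Step k = 1:
  phi_11 = rho(1) = 0.7272.
Step k = 2:
  phi_22 = [rho(2) - phi_11 rho(1)] / [1 - phi_11 rho(1)] = [0.6079 - (0.7272)(0.7272)] / [1 - (0.7272)(0.7272)]
         = 0.07908016 / 0.47118016 = 0.1678.
Therefore phi_{22} = 0.1678.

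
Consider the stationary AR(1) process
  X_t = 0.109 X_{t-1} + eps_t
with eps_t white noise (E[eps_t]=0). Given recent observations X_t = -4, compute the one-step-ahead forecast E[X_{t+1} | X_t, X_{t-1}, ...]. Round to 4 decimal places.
E[X_{t+1} \mid \mathcal F_t] = -0.4360

For an AR(p) model X_t = c + sum_i phi_i X_{t-i} + eps_t, the
one-step-ahead conditional mean is
  E[X_{t+1} | X_t, ...] = c + sum_i phi_i X_{t+1-i}.
Substitute known values:
  E[X_{t+1} | ...] = (0.109) * (-4)
                   = -0.4360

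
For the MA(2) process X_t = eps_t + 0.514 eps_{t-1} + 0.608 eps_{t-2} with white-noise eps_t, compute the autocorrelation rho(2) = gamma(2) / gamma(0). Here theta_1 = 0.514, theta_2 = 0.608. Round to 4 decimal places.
\rho(2) = 0.3721

For an MA(q) process with theta_0 = 1, the autocovariance is
  gamma(k) = sigma^2 * sum_{i=0..q-k} theta_i * theta_{i+k},
and rho(k) = gamma(k) / gamma(0). Sigma^2 cancels.
  numerator   = (1)*(0.608) = 0.608.
  denominator = (1)^2 + (0.514)^2 + (0.608)^2 = 1.63386.
  rho(2) = 0.608 / 1.63386 = 0.3721.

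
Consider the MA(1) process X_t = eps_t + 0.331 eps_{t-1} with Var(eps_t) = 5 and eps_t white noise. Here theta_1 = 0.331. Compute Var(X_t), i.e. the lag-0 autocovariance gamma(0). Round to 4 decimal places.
\gamma(0) = 5.5478

For an MA(q) process X_t = eps_t + sum_i theta_i eps_{t-i} with
Var(eps_t) = sigma^2, the variance is
  gamma(0) = sigma^2 * (1 + sum_i theta_i^2).
  sum_i theta_i^2 = (0.331)^2 = 0.109561.
  gamma(0) = 5 * (1 + 0.109561) = 5 * 1.109561 = 5.547805, which rounds to 5.5478.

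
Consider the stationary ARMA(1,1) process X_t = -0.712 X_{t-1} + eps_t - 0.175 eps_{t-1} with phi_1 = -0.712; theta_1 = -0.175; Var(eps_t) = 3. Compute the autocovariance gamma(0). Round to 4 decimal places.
\gamma(0) = 7.7871

Multiply the model equation by X_{t-k} and take expectations. With theta_0 = psi_0 = 1 and psi_j the MA(infinity) weights, this gives
  gamma(k) - sum_i phi_i gamma(k-i) = c_k,
  c_k = sigma^2 * sum_{j=k..q} theta_j psi_{j-k}   (c_k = 0 for k > q),
using gamma(-m) = gamma(m).
psi-weights needed (psi_j = theta_j + sum_i phi_i psi_{j-i}):
  psi_1 = theta_1 + phi_1 = -0.175 + (-0.712) = -0.887
Right-hand sides:
  c_0 = sigma^2 (1 + theta_1 psi_1) = 3 * (1 + (-0.175)(-0.887)) = 3 * 1.155225 = 3.465675
  c_1 = sigma^2 theta_1 = 3 * (-0.175) = -0.525
  c_2 = 0
Equations for k = 0 and k = 1 (AR order 1):
  gamma(0) = phi_1 gamma(1) + c_0
  gamma(1) = phi_1 gamma(0) + c_1
Substituting the second into the first: gamma(0) (1 - phi_1^2) = c_0 + phi_1 c_1, so
  gamma(0) = (c_0 + phi_1 c_1) / (1 - phi_1^2) = (3.465675 + (-0.712)(-0.525)) / (1 - (-0.712)^2) = 3.839475 / 0.493056 = 7.787097.
Therefore gamma(0) = 7.7871 (to 4 decimal places).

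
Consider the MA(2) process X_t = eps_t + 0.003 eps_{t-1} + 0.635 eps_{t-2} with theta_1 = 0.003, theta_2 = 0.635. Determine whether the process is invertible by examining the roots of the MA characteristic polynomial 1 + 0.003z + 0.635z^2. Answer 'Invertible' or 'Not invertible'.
\text{Invertible}

The MA(q) characteristic polynomial is P(z) = 1 + 0.003z + 0.635z^2.
Invertibility requires all roots to lie outside the unit circle, i.e. |z| > 1 for every root.
Set 1 + (0.003) z + (0.635) z^2 = 0, i.e. a z^2 + b z + c = 0 with a = 0.635, b = 0.003, c = 1.
Discriminant D = b^2 - 4ac = (0.003)^2 - 4*(0.635)*1 = 0.000009 - (2.54) = -2.539991.
D < 0, so the roots are the complex-conjugate pair z = (-b +/- i sqrt(-D)) / (2a) = -0.0024 +/- 1.2549i.
For a conjugate pair |z|^2 = z * conj(z) = (product of roots) = c/a = 1/(0.635) = 1.574803, so |z| = sqrt(1.574803) = 1.2549 for both roots.
Moduli of all roots: 1.2549, 1.2549.
All moduli strictly greater than 1? Yes.
Verdict: Invertible.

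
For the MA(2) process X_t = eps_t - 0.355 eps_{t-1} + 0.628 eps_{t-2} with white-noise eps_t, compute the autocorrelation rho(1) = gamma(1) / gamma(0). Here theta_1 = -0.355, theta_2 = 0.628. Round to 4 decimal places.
\rho(1) = -0.3801

For an MA(q) process with theta_0 = 1, the autocovariance is
  gamma(k) = sigma^2 * sum_{i=0..q-k} theta_i * theta_{i+k},
and rho(k) = gamma(k) / gamma(0). Sigma^2 cancels.
  numerator   = (1)*(-0.355) + (-0.355)*(0.628) = -0.57794.
  denominator = (1)^2 + (-0.355)^2 + (0.628)^2 = 1.520409.
  rho(1) = -0.57794 / 1.520409 = -0.3801.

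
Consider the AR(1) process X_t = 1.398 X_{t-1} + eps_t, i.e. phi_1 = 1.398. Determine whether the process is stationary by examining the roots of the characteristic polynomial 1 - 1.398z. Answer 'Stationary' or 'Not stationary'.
\text{Not stationary}

The AR(p) characteristic polynomial is P(z) = 1 - 1.398z.
Stationarity requires all roots to lie outside the unit circle, i.e. |z| > 1 for every root.
This is linear in z: 1 + (-1.398) z = 0  =>  z = -1/(-1.398) = 0.715308,  |z| = 0.715308.
Moduli of all roots: 0.7153.
All moduli strictly greater than 1? No.
Verdict: Not stationary.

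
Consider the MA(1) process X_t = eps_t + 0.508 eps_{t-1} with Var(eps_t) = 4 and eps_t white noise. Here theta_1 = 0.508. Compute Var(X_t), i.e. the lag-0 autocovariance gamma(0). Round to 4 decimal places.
\gamma(0) = 5.0323

For an MA(q) process X_t = eps_t + sum_i theta_i eps_{t-i} with
Var(eps_t) = sigma^2, the variance is
  gamma(0) = sigma^2 * (1 + sum_i theta_i^2).
  sum_i theta_i^2 = (0.508)^2 = 0.258064.
  gamma(0) = 4 * (1 + 0.258064) = 4 * 1.258064 = 5.032256, which rounds to 5.0323.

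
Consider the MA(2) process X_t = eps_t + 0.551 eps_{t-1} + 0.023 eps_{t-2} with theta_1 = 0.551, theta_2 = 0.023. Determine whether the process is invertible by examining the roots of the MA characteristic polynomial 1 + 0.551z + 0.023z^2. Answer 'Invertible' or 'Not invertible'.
\text{Invertible}

The MA(q) characteristic polynomial is P(z) = 1 + 0.551z + 0.023z^2.
Invertibility requires all roots to lie outside the unit circle, i.e. |z| > 1 for every root.
Set 1 + (0.551) z + (0.023) z^2 = 0, i.e. a z^2 + b z + c = 0 with a = 0.023, b = 0.551, c = 1.
Discriminant D = b^2 - 4ac = (0.551)^2 - 4*(0.023)*1 = 0.303601 - (0.092) = 0.211601.
D >= 0, so the roots are real: z = (-b +/- sqrt(D)) / (2a) = (-0.551 +/- 0.460001) / (0.046).
  z_1 = (-0.551 + 0.460001) / (0.046) = -1.9782,   |z_1| = 1.9782.
  z_2 = (-0.551 - 0.460001) / (0.046) = -21.9783,   |z_2| = 21.9783.
Moduli of all roots: 1.9782, 21.9783.
All moduli strictly greater than 1? Yes.
Verdict: Invertible.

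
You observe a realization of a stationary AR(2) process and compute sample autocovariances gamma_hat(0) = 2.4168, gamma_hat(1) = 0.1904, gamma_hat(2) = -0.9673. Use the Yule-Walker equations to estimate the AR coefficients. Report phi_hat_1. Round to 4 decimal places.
\hat\phi_{1} = 0.1110

The Yule-Walker equations for an AR(p) process read, in matrix form,
  Gamma_p phi = r_p,   with   (Gamma_p)_{ij} = gamma(|i - j|),
                       (r_p)_i = gamma(i),   i,j = 1..p.
Substitute the sample gammas (Toeplitz matrix and right-hand side of size 2):
  Gamma_p = [[2.4168, 0.1904], [0.1904, 2.4168]]
  r_p     = [0.1904, -0.9673]
Written out:
  2.4168 phi_1 + 0.1904 phi_2 = 0.1904
  0.1904 phi_1 + 2.4168 phi_2 = -0.9673
Solve by Cramer's rule:
  det = gamma(0)^2 - gamma(1)^2 = (2.4168)^2 - (0.1904)^2 = 5.84092224 - 0.03625216 = 5.80467008
  phi_hat_1 = [gamma(1) gamma(0) - gamma(1) gamma(2)] / det = [(0.1904)(2.4168) - (0.1904)(-0.9673)] / 5.80467008 = 0.64433264 / 5.80467008 = 0.111
  phi_hat_2 = [gamma(0) gamma(2) - gamma(1)^2] / det = [(2.4168)(-0.9673) - (0.1904)^2] / 5.80467008 = -2.3740228 / 5.80467008 = -0.409
So phi_hat = [0.1110, -0.4090].
Therefore phi_hat_1 = 0.1110.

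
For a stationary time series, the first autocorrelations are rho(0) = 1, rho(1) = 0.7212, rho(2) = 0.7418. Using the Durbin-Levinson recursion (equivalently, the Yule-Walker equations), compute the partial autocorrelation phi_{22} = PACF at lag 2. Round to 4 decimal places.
\phi_{22} = 0.4619

The PACF at lag k is phi_{kk}, the last component of the solution
to the Yule-Walker system G_k phi = r_k where
  (G_k)_{ij} = rho(|i - j|), (r_k)_i = rho(i), i,j = 1..k.
Equivalently, Durbin-Levinson gives phi_{kk} iteratively:
  phi_{11} = rho(1)
  phi_{kk} = [rho(k) - sum_{j=1..k-1} phi_{k-1,j} rho(k-j)]
            / [1 - sum_{j=1..k-1} phi_{k-1,j} rho(j)],
  phi_{k,j} = phi_{k-1,j} - phi_{kk} phi_{k-1,k-j},  j = 1..k-1.
Step k = 1:
  phi_11 = rho(1) = 0.7212.
Step k = 2:
  phi_22 = [rho(2) - phi_11 rho(1)] / [1 - phi_11 rho(1)] = [0.7418 - (0.7212)(0.7212)] / [1 - (0.7212)(0.7212)]
         = 0.22167056 / 0.47987056 = 0.4619.
Therefore phi_{22} = 0.4619.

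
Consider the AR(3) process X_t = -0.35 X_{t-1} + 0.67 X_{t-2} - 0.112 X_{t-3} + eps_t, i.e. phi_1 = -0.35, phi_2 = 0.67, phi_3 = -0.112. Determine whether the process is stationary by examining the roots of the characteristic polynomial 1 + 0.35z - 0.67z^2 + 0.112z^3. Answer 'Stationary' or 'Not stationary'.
\text{Not stationary}

The AR(p) characteristic polynomial is P(z) = 1 + 0.35z - 0.67z^2 + 0.112z^3.
Stationarity requires all roots to lie outside the unit circle, i.e. |z| > 1 for every root.
Degree 3: look for a simple real root z0 first, then factor out (1 - z/z0) and solve the remaining quadratic.
Testing z0 = 5: P(5) = 1 + (0.35)(5) + (-0.67)(5)^2 + (0.112)(5)^3
  = 1 + (1.75) + (-16.75) + (14) = 0.  So z_0 = 5 is a root, |z_0| = 5.
Divide out the factor (1 - 0.2 z) = (1 - z/z0) (since 1/z0 = 0.2):
  P(z) = (1 - 0.2 z)(1 + (0.55) z + (-0.56) z^2)
  [check: z-coef 0.55 - (0.2) = 0.35; z^2-coef -0.56 - (0.2)(0.55) = -0.67; z^3-coef -(0.2)(-0.56) = 0.112.]
Remaining roots from the quadratic factor 1 + (0.55) z + (-0.56) z^2:
  Set 1 + (0.55) z + (-0.56) z^2 = 0, i.e. a z^2 + b z + c = 0 with a = -0.56, b = 0.55, c = 1.
  Discriminant D = b^2 - 4ac = (0.55)^2 - 4*(-0.56)*1 = 0.3025 - (-2.24) = 2.5425.
  D >= 0, so the roots are real: z = (-b +/- sqrt(D)) / (2a) = (-0.55 +/- 1.594522) / (-1.12).
    z_1 = (-0.55 + 1.594522) / (-1.12) = -0.9326,   |z_1| = 0.9326.
    z_2 = (-0.55 - 1.594522) / (-1.12) = 1.9148,   |z_2| = 1.9148.
Moduli of all roots: 5.0000, 0.9326, 1.9148.
All moduli strictly greater than 1? No.
Verdict: Not stationary.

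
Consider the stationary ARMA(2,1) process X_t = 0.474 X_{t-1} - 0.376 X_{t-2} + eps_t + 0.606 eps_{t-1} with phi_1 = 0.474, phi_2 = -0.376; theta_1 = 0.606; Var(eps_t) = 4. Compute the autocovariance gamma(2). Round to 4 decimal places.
\gamma(2) = -1.1717

Multiply the model equation by X_{t-k} and take expectations. With theta_0 = psi_0 = 1 and psi_j the MA(infinity) weights, this gives
  gamma(k) - sum_i phi_i gamma(k-i) = c_k,
  c_k = sigma^2 * sum_{j=k..q} theta_j psi_{j-k}   (c_k = 0 for k > q),
using gamma(-m) = gamma(m).
psi-weights needed (psi_j = theta_j + sum_i phi_i psi_{j-i}):
  psi_1 = theta_1 + phi_1 = 0.606 + (0.474) = 1.08
Right-hand sides:
  c_0 = sigma^2 (1 + theta_1 psi_1) = 4 * (1 + (0.606)(1.08)) = 4 * 1.65448 = 6.61792
  c_1 = sigma^2 theta_1 = 4 * (0.606) = 2.424
  c_2 = 0
Equations for k = 0, 1, 2 (AR order 2, c_2 = 0):
  (E0) gamma(0) = phi_1 gamma(1) + phi_2 gamma(2) + c_0
  (E1) gamma(1) = phi_1 gamma(0) + phi_2 gamma(1) + c_1
  (E2) gamma(2) = phi_1 gamma(1) + phi_2 gamma(0)
From (E1): gamma(1) = A gamma(0) + B with
  A = phi_1 / (1 - phi_2) = 0.474 / 1.376 = 0.344477,   B = c_1 / (1 - phi_2) = 2.424 / 1.376 = 1.761628.
Insert (E2) into (E0): gamma(0) (1 - phi_2^2) = phi_1 (1 + phi_2) gamma(1) + c_0.
  phi_1 (1 + phi_2) = (0.474)(0.624) = 0.295776,   1 - phi_2^2 = 0.858624.
Replace gamma(1) by A gamma(0) + B and collect gamma(0):
  gamma(0) [0.858624 - (0.295776)(0.344477)] = (0.295776)(1.761628) + 6.61792
  gamma(0) * 0.756736 = 7.138967
  gamma(0) = 7.138967 / 0.756736 = 9.433893.
  gamma(1) = A gamma(0) + B = (0.344477)(9.433893) + (1.761628) = 5.011385.
  gamma(2) = phi_1 gamma(1) + phi_2 gamma(0) = (0.474)(5.011385) + (-0.376)(9.433893) = -1.171748.
Therefore gamma(2) = -1.1717 (to 4 decimal places).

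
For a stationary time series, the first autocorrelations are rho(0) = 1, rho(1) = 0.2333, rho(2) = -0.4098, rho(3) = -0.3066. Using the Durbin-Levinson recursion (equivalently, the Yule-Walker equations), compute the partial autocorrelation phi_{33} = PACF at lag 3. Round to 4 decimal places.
\phi_{33} = -0.0690

The PACF at lag k is phi_{kk}, the last component of the solution
to the Yule-Walker system G_k phi = r_k where
  (G_k)_{ij} = rho(|i - j|), (r_k)_i = rho(i), i,j = 1..k.
Equivalently, Durbin-Levinson gives phi_{kk} iteratively:
  phi_{11} = rho(1)
  phi_{kk} = [rho(k) - sum_{j=1..k-1} phi_{k-1,j} rho(k-j)]
            / [1 - sum_{j=1..k-1} phi_{k-1,j} rho(j)],
  phi_{k,j} = phi_{k-1,j} - phi_{kk} phi_{k-1,k-j},  j = 1..k-1.
Step k = 1:
  phi_11 = rho(1) = 0.2333.
Step k = 2:
  phi_22 = [rho(2) - phi_11 rho(1)] / [1 - phi_11 rho(1)] = [-0.4098 - (0.2333)(0.2333)] / [1 - (0.2333)(0.2333)]
         = -0.46422889 / 0.94557111 = -0.490951.
  Update: phi_21 = phi_11 - phi_22 phi_11 = 0.2333 - (-0.490951)(0.2333) = 0.347839.
Step k = 3:
  phi_33 = [rho(3) - phi_21 rho(2) - phi_22 rho(1)] / [1 - phi_21 rho(1) - phi_22 rho(2)]
    numerator   = -0.3066 - (0.347839)(-0.4098) - (-0.490951)(0.2333) = -0.04951683
    denominator = 1 - (0.347839)(0.2333) - (-0.490951)(-0.4098) = 0.71765757
  phi_33 = -0.04951683 / 0.71765757 = -0.069.
Therefore phi_{33} = -0.0690.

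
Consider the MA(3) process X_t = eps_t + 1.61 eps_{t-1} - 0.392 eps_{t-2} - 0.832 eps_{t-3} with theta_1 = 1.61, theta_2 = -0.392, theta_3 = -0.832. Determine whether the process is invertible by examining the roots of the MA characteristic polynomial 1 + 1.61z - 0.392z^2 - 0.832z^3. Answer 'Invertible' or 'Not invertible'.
\text{Not invertible}

The MA(q) characteristic polynomial is P(z) = 1 + 1.61z - 0.392z^2 - 0.832z^3.
Invertibility requires all roots to lie outside the unit circle, i.e. |z| > 1 for every root.
Degree 3: look for a simple real root z0 first, then factor out (1 - z/z0) and solve the remaining quadratic.
Testing z0 = -1.25: P(-1.25) = 1 + (1.61)(-1.25) + (-0.392)(-1.25)^2 + (-0.832)(-1.25)^3
  = 1 + (-2.0125) + (-0.6125) + (1.625) = 0.  So z_0 = -1.25 is a root, |z_0| = 1.25.
Divide out the factor (1 + 0.8 z) = (1 - z/z0) (since 1/z0 = -0.8):
  P(z) = (1 + 0.8 z)(1 + (0.81) z + (-1.04) z^2)
  [check: z-coef 0.81 - (-0.8) = 1.61; z^2-coef -1.04 - (-0.8)(0.81) = -0.392; z^3-coef -(-0.8)(-1.04) = -0.832.]
Remaining roots from the quadratic factor 1 + (0.81) z + (-1.04) z^2:
  Set 1 + (0.81) z + (-1.04) z^2 = 0, i.e. a z^2 + b z + c = 0 with a = -1.04, b = 0.81, c = 1.
  Discriminant D = b^2 - 4ac = (0.81)^2 - 4*(-1.04)*1 = 0.6561 - (-4.16) = 4.8161.
  D >= 0, so the roots are real: z = (-b +/- sqrt(D)) / (2a) = (-0.81 +/- 2.194561) / (-2.08).
    z_1 = (-0.81 + 2.194561) / (-2.08) = -0.6657,   |z_1| = 0.6657.
    z_2 = (-0.81 - 2.194561) / (-2.08) = 1.4445,   |z_2| = 1.4445.
Moduli of all roots: 1.2500, 0.6657, 1.4445.
All moduli strictly greater than 1? No.
Verdict: Not invertible.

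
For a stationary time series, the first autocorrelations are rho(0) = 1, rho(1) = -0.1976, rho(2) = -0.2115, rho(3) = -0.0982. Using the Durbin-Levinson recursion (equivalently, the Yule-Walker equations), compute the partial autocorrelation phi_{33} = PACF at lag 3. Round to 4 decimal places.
\phi_{33} = -0.2260

The PACF at lag k is phi_{kk}, the last component of the solution
to the Yule-Walker system G_k phi = r_k where
  (G_k)_{ij} = rho(|i - j|), (r_k)_i = rho(i), i,j = 1..k.
Equivalently, Durbin-Levinson gives phi_{kk} iteratively:
  phi_{11} = rho(1)
  phi_{kk} = [rho(k) - sum_{j=1..k-1} phi_{k-1,j} rho(k-j)]
            / [1 - sum_{j=1..k-1} phi_{k-1,j} rho(j)],
  phi_{k,j} = phi_{k-1,j} - phi_{kk} phi_{k-1,k-j},  j = 1..k-1.
Step k = 1:
  phi_11 = rho(1) = -0.1976.
Step k = 2:
  phi_22 = [rho(2) - phi_11 rho(1)] / [1 - phi_11 rho(1)] = [-0.2115 - (-0.1976)(-0.1976)] / [1 - (-0.1976)(-0.1976)]
         = -0.25054576 / 0.96095424 = -0.260726.
  Update: phi_21 = phi_11 - phi_22 phi_11 = -0.1976 - (-0.260726)(-0.1976) = -0.249119.
Step k = 3:
  phi_33 = [rho(3) - phi_21 rho(2) - phi_22 rho(1)] / [1 - phi_21 rho(1) - phi_22 rho(2)]
    numerator   = -0.0982 - (-0.249119)(-0.2115) - (-0.260726)(-0.1976) = -0.20240822
    denominator = 1 - (-0.249119)(-0.1976) - (-0.260726)(-0.2115) = 0.89563044
  phi_33 = -0.20240822 / 0.89563044 = -0.226.
Therefore phi_{33} = -0.2260.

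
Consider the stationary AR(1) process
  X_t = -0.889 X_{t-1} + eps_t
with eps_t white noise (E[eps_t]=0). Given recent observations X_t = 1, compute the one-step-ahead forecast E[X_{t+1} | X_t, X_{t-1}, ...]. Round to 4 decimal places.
E[X_{t+1} \mid \mathcal F_t] = -0.8890

For an AR(p) model X_t = c + sum_i phi_i X_{t-i} + eps_t, the
one-step-ahead conditional mean is
  E[X_{t+1} | X_t, ...] = c + sum_i phi_i X_{t+1-i}.
Substitute known values:
  E[X_{t+1} | ...] = (-0.889) * (1)
                   = -0.8890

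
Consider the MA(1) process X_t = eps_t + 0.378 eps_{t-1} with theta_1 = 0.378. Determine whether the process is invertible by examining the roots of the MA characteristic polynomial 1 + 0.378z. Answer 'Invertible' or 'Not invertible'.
\text{Invertible}

The MA(q) characteristic polynomial is P(z) = 1 + 0.378z.
Invertibility requires all roots to lie outside the unit circle, i.e. |z| > 1 for every root.
This is linear in z: 1 + (0.378) z = 0  =>  z = -1/(0.378) = -2.645503,  |z| = 2.645503.
Moduli of all roots: 2.6455.
All moduli strictly greater than 1? Yes.
Verdict: Invertible.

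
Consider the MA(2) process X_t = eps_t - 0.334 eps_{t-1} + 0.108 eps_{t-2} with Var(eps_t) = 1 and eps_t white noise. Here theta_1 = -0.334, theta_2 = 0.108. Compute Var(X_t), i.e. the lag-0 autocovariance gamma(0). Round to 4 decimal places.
\gamma(0) = 1.1232

For an MA(q) process X_t = eps_t + sum_i theta_i eps_{t-i} with
Var(eps_t) = sigma^2, the variance is
  gamma(0) = sigma^2 * (1 + sum_i theta_i^2).
  sum_i theta_i^2 = (-0.334)^2 + (0.108)^2 = 0.111556 + 0.011664 = 0.12322.
  gamma(0) = 1 * (1 + 0.12322) = 1 * 1.12322 = 1.12322, which rounds to 1.1232.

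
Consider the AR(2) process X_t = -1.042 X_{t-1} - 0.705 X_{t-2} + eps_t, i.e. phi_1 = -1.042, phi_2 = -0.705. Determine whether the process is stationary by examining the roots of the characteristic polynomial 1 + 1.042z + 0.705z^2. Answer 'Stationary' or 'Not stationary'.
\text{Stationary}

The AR(p) characteristic polynomial is P(z) = 1 + 1.042z + 0.705z^2.
Stationarity requires all roots to lie outside the unit circle, i.e. |z| > 1 for every root.
Set 1 + (1.042) z + (0.705) z^2 = 0, i.e. a z^2 + b z + c = 0 with a = 0.705, b = 1.042, c = 1.
Discriminant D = b^2 - 4ac = (1.042)^2 - 4*(0.705)*1 = 1.085764 - (2.82) = -1.734236.
D < 0, so the roots are the complex-conjugate pair z = (-b +/- i sqrt(-D)) / (2a) = -0.739 +/- 0.934i.
For a conjugate pair |z|^2 = z * conj(z) = (product of roots) = c/a = 1/(0.705) = 1.41844, so |z| = sqrt(1.41844) = 1.191 for both roots.
Moduli of all roots: 1.1910, 1.1910.
All moduli strictly greater than 1? Yes.
Verdict: Stationary.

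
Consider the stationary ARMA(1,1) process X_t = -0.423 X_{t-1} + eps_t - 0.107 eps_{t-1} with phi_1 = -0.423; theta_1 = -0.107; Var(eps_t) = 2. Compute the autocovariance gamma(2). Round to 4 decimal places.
\gamma(2) = 0.5708

Multiply the model equation by X_{t-k} and take expectations. With theta_0 = psi_0 = 1 and psi_j the MA(infinity) weights, this gives
  gamma(k) - sum_i phi_i gamma(k-i) = c_k,
  c_k = sigma^2 * sum_{j=k..q} theta_j psi_{j-k}   (c_k = 0 for k > q),
using gamma(-m) = gamma(m).
psi-weights needed (psi_j = theta_j + sum_i phi_i psi_{j-i}):
  psi_1 = theta_1 + phi_1 = -0.107 + (-0.423) = -0.53
Right-hand sides:
  c_0 = sigma^2 (1 + theta_1 psi_1) = 2 * (1 + (-0.107)(-0.53)) = 2 * 1.05671 = 2.11342
  c_1 = sigma^2 theta_1 = 2 * (-0.107) = -0.214
  c_2 = 0
Equations for k = 0 and k = 1 (AR order 1):
  gamma(0) = phi_1 gamma(1) + c_0
  gamma(1) = phi_1 gamma(0) + c_1
Substituting the second into the first: gamma(0) (1 - phi_1^2) = c_0 + phi_1 c_1, so
  gamma(0) = (c_0 + phi_1 c_1) / (1 - phi_1^2) = (2.11342 + (-0.423)(-0.214)) / (1 - (-0.423)^2) = 2.203942 / 0.821071 = 2.684228.
  gamma(1) = phi_1 gamma(0) + c_1 = (-0.423)(2.684228) + (-0.214) = -1.349429.
For k = 2 (> q): gamma(2) = phi_1 gamma(1) = (-0.423)(-1.349429) = 0.570808.
Therefore gamma(2) = 0.5708 (to 4 decimal places).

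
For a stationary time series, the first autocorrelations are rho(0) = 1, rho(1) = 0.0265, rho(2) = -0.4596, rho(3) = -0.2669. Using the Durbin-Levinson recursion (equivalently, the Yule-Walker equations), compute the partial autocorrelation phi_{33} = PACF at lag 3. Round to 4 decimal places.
\phi_{33} = -0.3009

The PACF at lag k is phi_{kk}, the last component of the solution
to the Yule-Walker system G_k phi = r_k where
  (G_k)_{ij} = rho(|i - j|), (r_k)_i = rho(i), i,j = 1..k.
Equivalently, Durbin-Levinson gives phi_{kk} iteratively:
  phi_{11} = rho(1)
  phi_{kk} = [rho(k) - sum_{j=1..k-1} phi_{k-1,j} rho(k-j)]
            / [1 - sum_{j=1..k-1} phi_{k-1,j} rho(j)],
  phi_{k,j} = phi_{k-1,j} - phi_{kk} phi_{k-1,k-j},  j = 1..k-1.
Step k = 1:
  phi_11 = rho(1) = 0.0265.
Step k = 2:
  phi_22 = [rho(2) - phi_11 rho(1)] / [1 - phi_11 rho(1)] = [-0.4596 - (0.0265)(0.0265)] / [1 - (0.0265)(0.0265)]
         = -0.46030225 / 0.99929775 = -0.460626.
  Update: phi_21 = phi_11 - phi_22 phi_11 = 0.0265 - (-0.460626)(0.0265) = 0.038707.
Step k = 3:
  phi_33 = [rho(3) - phi_21 rho(2) - phi_22 rho(1)] / [1 - phi_21 rho(1) - phi_22 rho(2)]
    numerator   = -0.2669 - (0.038707)(-0.4596) - (-0.460626)(0.0265) = -0.23690387
    denominator = 1 - (0.038707)(0.0265) - (-0.460626)(-0.4596) = 0.78727069
  phi_33 = -0.23690387 / 0.78727069 = -0.3009.
Therefore phi_{33} = -0.3009.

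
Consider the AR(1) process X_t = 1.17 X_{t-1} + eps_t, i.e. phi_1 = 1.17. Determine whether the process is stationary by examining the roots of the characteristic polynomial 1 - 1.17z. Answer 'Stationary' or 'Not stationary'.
\text{Not stationary}

The AR(p) characteristic polynomial is P(z) = 1 - 1.17z.
Stationarity requires all roots to lie outside the unit circle, i.e. |z| > 1 for every root.
This is linear in z: 1 + (-1.17) z = 0  =>  z = -1/(-1.17) = 0.854701,  |z| = 0.854701.
Moduli of all roots: 0.8547.
All moduli strictly greater than 1? No.
Verdict: Not stationary.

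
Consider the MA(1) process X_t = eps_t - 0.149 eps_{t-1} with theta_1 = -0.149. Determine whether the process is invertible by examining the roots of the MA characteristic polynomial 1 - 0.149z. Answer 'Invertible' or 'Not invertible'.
\text{Invertible}

The MA(q) characteristic polynomial is P(z) = 1 - 0.149z.
Invertibility requires all roots to lie outside the unit circle, i.e. |z| > 1 for every root.
This is linear in z: 1 + (-0.149) z = 0  =>  z = -1/(-0.149) = 6.711409,  |z| = 6.711409.
Moduli of all roots: 6.7114.
All moduli strictly greater than 1? Yes.
Verdict: Invertible.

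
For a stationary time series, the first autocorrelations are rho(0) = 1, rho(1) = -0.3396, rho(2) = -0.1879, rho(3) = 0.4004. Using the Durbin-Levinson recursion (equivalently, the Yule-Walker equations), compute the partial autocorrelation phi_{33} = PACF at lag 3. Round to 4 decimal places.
\phi_{33} = 0.2540

The PACF at lag k is phi_{kk}, the last component of the solution
to the Yule-Walker system G_k phi = r_k where
  (G_k)_{ij} = rho(|i - j|), (r_k)_i = rho(i), i,j = 1..k.
Equivalently, Durbin-Levinson gives phi_{kk} iteratively:
  phi_{11} = rho(1)
  phi_{kk} = [rho(k) - sum_{j=1..k-1} phi_{k-1,j} rho(k-j)]
            / [1 - sum_{j=1..k-1} phi_{k-1,j} rho(j)],
  phi_{k,j} = phi_{k-1,j} - phi_{kk} phi_{k-1,k-j},  j = 1..k-1.
Step k = 1:
  phi_11 = rho(1) = -0.3396.
Step k = 2:
  phi_22 = [rho(2) - phi_11 rho(1)] / [1 - phi_11 rho(1)] = [-0.1879 - (-0.3396)(-0.3396)] / [1 - (-0.3396)(-0.3396)]
         = -0.30322816 / 0.88467184 = -0.342758.
  Update: phi_21 = phi_11 - phi_22 phi_11 = -0.3396 - (-0.342758)(-0.3396) = -0.456001.
Step k = 3:
  phi_33 = [rho(3) - phi_21 rho(2) - phi_22 rho(1)] / [1 - phi_21 rho(1) - phi_22 rho(2)]
    numerator   = 0.4004 - (-0.456001)(-0.1879) - (-0.342758)(-0.3396) = 0.19831695
    denominator = 1 - (-0.456001)(-0.3396) - (-0.342758)(-0.1879) = 0.78073803
  phi_33 = 0.19831695 / 0.78073803 = 0.254.
Therefore phi_{33} = 0.2540.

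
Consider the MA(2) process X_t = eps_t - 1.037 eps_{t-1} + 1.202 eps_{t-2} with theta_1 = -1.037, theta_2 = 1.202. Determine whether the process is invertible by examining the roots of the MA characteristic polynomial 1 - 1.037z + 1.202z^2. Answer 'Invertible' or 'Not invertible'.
\text{Not invertible}

The MA(q) characteristic polynomial is P(z) = 1 - 1.037z + 1.202z^2.
Invertibility requires all roots to lie outside the unit circle, i.e. |z| > 1 for every root.
Set 1 + (-1.037) z + (1.202) z^2 = 0, i.e. a z^2 + b z + c = 0 with a = 1.202, b = -1.037, c = 1.
Discriminant D = b^2 - 4ac = (-1.037)^2 - 4*(1.202)*1 = 1.075369 - (4.808) = -3.732631.
D < 0, so the roots are the complex-conjugate pair z = (-b +/- i sqrt(-D)) / (2a) = 0.4314 +/- 0.8037i.
For a conjugate pair |z|^2 = z * conj(z) = (product of roots) = c/a = 1/(1.202) = 0.831947, so |z| = sqrt(0.831947) = 0.9121 for both roots.
Moduli of all roots: 0.9121, 0.9121.
All moduli strictly greater than 1? No.
Verdict: Not invertible.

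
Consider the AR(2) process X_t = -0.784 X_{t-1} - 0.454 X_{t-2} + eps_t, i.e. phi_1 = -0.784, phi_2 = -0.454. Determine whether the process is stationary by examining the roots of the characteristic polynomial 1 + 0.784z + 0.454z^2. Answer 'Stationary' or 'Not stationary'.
\text{Stationary}

The AR(p) characteristic polynomial is P(z) = 1 + 0.784z + 0.454z^2.
Stationarity requires all roots to lie outside the unit circle, i.e. |z| > 1 for every root.
Set 1 + (0.784) z + (0.454) z^2 = 0, i.e. a z^2 + b z + c = 0 with a = 0.454, b = 0.784, c = 1.
Discriminant D = b^2 - 4ac = (0.784)^2 - 4*(0.454)*1 = 0.614656 - (1.816) = -1.201344.
D < 0, so the roots are the complex-conjugate pair z = (-b +/- i sqrt(-D)) / (2a) = -0.8634 +/- 1.2071i.
For a conjugate pair |z|^2 = z * conj(z) = (product of roots) = c/a = 1/(0.454) = 2.202643, so |z| = sqrt(2.202643) = 1.4841 for both roots.
Moduli of all roots: 1.4841, 1.4841.
All moduli strictly greater than 1? Yes.
Verdict: Stationary.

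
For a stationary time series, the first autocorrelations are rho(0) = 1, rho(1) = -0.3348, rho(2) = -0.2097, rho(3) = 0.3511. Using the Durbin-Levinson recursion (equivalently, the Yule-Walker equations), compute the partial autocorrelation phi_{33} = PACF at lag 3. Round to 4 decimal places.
\phi_{33} = 0.1739

The PACF at lag k is phi_{kk}, the last component of the solution
to the Yule-Walker system G_k phi = r_k where
  (G_k)_{ij} = rho(|i - j|), (r_k)_i = rho(i), i,j = 1..k.
Equivalently, Durbin-Levinson gives phi_{kk} iteratively:
  phi_{11} = rho(1)
  phi_{kk} = [rho(k) - sum_{j=1..k-1} phi_{k-1,j} rho(k-j)]
            / [1 - sum_{j=1..k-1} phi_{k-1,j} rho(j)],
  phi_{k,j} = phi_{k-1,j} - phi_{kk} phi_{k-1,k-j},  j = 1..k-1.
Step k = 1:
  phi_11 = rho(1) = -0.3348.
Step k = 2:
  phi_22 = [rho(2) - phi_11 rho(1)] / [1 - phi_11 rho(1)] = [-0.2097 - (-0.3348)(-0.3348)] / [1 - (-0.3348)(-0.3348)]
         = -0.32179104 / 0.88790896 = -0.362414.
  Update: phi_21 = phi_11 - phi_22 phi_11 = -0.3348 - (-0.362414)(-0.3348) = -0.456136.
Step k = 3:
  phi_33 = [rho(3) - phi_21 rho(2) - phi_22 rho(1)] / [1 - phi_21 rho(1) - phi_22 rho(2)]
    numerator   = 0.3511 - (-0.456136)(-0.2097) - (-0.362414)(-0.3348) = 0.13411185
    denominator = 1 - (-0.456136)(-0.3348) - (-0.362414)(-0.2097) = 0.77128724
  phi_33 = 0.13411185 / 0.77128724 = 0.1739.
Therefore phi_{33} = 0.1739.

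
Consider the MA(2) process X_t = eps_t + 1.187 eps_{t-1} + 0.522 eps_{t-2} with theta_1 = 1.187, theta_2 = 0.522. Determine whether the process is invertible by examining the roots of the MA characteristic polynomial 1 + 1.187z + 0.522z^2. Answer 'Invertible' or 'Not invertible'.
\text{Invertible}

The MA(q) characteristic polynomial is P(z) = 1 + 1.187z + 0.522z^2.
Invertibility requires all roots to lie outside the unit circle, i.e. |z| > 1 for every root.
Set 1 + (1.187) z + (0.522) z^2 = 0, i.e. a z^2 + b z + c = 0 with a = 0.522, b = 1.187, c = 1.
Discriminant D = b^2 - 4ac = (1.187)^2 - 4*(0.522)*1 = 1.408969 - (2.088) = -0.679031.
D < 0, so the roots are the complex-conjugate pair z = (-b +/- i sqrt(-D)) / (2a) = -1.137 +/- 0.7893i.
For a conjugate pair |z|^2 = z * conj(z) = (product of roots) = c/a = 1/(0.522) = 1.915709, so |z| = sqrt(1.915709) = 1.3841 for both roots.
Moduli of all roots: 1.3841, 1.3841.
All moduli strictly greater than 1? Yes.
Verdict: Invertible.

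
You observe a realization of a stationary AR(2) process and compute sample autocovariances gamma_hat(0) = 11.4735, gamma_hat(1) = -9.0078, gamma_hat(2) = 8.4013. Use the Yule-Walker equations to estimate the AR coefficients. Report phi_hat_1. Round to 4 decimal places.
\hat\phi_{1} = -0.5480

The Yule-Walker equations for an AR(p) process read, in matrix form,
  Gamma_p phi = r_p,   with   (Gamma_p)_{ij} = gamma(|i - j|),
                       (r_p)_i = gamma(i),   i,j = 1..p.
Substitute the sample gammas (Toeplitz matrix and right-hand side of size 2):
  Gamma_p = [[11.4735, -9.0078], [-9.0078, 11.4735]]
  r_p     = [-9.0078, 8.4013]
Written out:
  11.4735 phi_1 - 9.0078 phi_2 = -9.0078
  -9.0078 phi_1 + 11.4735 phi_2 = 8.4013
Solve by Cramer's rule:
  det = gamma(0)^2 - gamma(1)^2 = (11.4735)^2 - (-9.0078)^2 = 131.64120225 - 81.14046084 = 50.50074141
  phi_hat_1 = [gamma(1) gamma(0) - gamma(1) gamma(2)] / det = [(-9.0078)(11.4735) - (-9.0078)(8.4013)] / 50.50074141 = -27.67376316 / 50.50074141 = -0.548
  phi_hat_2 = [gamma(0) gamma(2) - gamma(1)^2] / det = [(11.4735)(8.4013) - (-9.0078)^2] / 50.50074141 = 15.25185471 / 50.50074141 = 0.302
So phi_hat = [-0.5480, 0.3020].
Therefore phi_hat_1 = -0.5480.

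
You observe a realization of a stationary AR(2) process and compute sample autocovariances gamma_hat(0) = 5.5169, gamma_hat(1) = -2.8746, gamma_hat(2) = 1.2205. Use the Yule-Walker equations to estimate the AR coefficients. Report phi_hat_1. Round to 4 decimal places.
\hat\phi_{1} = -0.5570

The Yule-Walker equations for an AR(p) process read, in matrix form,
  Gamma_p phi = r_p,   with   (Gamma_p)_{ij} = gamma(|i - j|),
                       (r_p)_i = gamma(i),   i,j = 1..p.
Substitute the sample gammas (Toeplitz matrix and right-hand side of size 2):
  Gamma_p = [[5.5169, -2.8746], [-2.8746, 5.5169]]
  r_p     = [-2.8746, 1.2205]
Written out:
  5.5169 phi_1 - 2.8746 phi_2 = -2.8746
  -2.8746 phi_1 + 5.5169 phi_2 = 1.2205
Solve by Cramer's rule:
  det = gamma(0)^2 - gamma(1)^2 = (5.5169)^2 - (-2.8746)^2 = 30.43618561 - 8.26332516 = 22.17286045
  phi_hat_1 = [gamma(1) gamma(0) - gamma(1) gamma(2)] / det = [(-2.8746)(5.5169) - (-2.8746)(1.2205)] / 22.17286045 = -12.35043144 / 22.17286045 = -0.557
  phi_hat_2 = [gamma(0) gamma(2) - gamma(1)^2] / det = [(5.5169)(1.2205) - (-2.8746)^2] / 22.17286045 = -1.52994871 / 22.17286045 = -0.069
So phi_hat = [-0.5570, -0.0690].
Therefore phi_hat_1 = -0.5570.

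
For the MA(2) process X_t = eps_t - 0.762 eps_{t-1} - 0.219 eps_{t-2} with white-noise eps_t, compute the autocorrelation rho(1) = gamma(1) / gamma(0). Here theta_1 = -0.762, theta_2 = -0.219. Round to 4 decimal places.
\rho(1) = -0.3654

For an MA(q) process with theta_0 = 1, the autocovariance is
  gamma(k) = sigma^2 * sum_{i=0..q-k} theta_i * theta_{i+k},
and rho(k) = gamma(k) / gamma(0). Sigma^2 cancels.
  numerator   = (1)*(-0.762) + (-0.762)*(-0.219) = -0.595122.
  denominator = (1)^2 + (-0.762)^2 + (-0.219)^2 = 1.628605.
  rho(1) = -0.595122 / 1.628605 = -0.3654.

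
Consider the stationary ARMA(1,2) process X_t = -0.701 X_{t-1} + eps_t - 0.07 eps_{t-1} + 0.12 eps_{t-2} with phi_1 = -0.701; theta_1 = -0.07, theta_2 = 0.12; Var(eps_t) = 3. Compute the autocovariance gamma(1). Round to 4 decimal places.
\gamma(1) = -5.6444

Multiply the model equation by X_{t-k} and take expectations. With theta_0 = psi_0 = 1 and psi_j the MA(infinity) weights, this gives
  gamma(k) - sum_i phi_i gamma(k-i) = c_k,
  c_k = sigma^2 * sum_{j=k..q} theta_j psi_{j-k}   (c_k = 0 for k > q),
using gamma(-m) = gamma(m).
psi-weights needed (psi_j = theta_j + sum_i phi_i psi_{j-i}):
  psi_1 = theta_1 + phi_1 = -0.07 + (-0.701) = -0.771
  psi_2 = theta_2 + phi_1 psi_1 = 0.12 + (-0.701)(-0.771) = 0.660471
Right-hand sides:
  c_0 = sigma^2 (1 + theta_1 psi_1 + theta_2 psi_2) = 3 * (1 + (-0.07)(-0.771) + (0.12)(0.660471)) = 3 * 1.133227 = 3.39968
  c_1 = sigma^2 (theta_1 + theta_2 psi_1) = 3 * (-0.07 + (0.12)(-0.771)) = -0.48756
  c_2 = sigma^2 theta_2 = 3 * (0.12) = 0.36
Equations for k = 0 and k = 1 (AR order 1):
  gamma(0) = phi_1 gamma(1) + c_0
  gamma(1) = phi_1 gamma(0) + c_1
Substituting the second into the first: gamma(0) (1 - phi_1^2) = c_0 + phi_1 c_1, so
  gamma(0) = (c_0 + phi_1 c_1) / (1 - phi_1^2) = (3.39968 + (-0.701)(-0.48756)) / (1 - (-0.701)^2) = 3.741459 / 0.508599 = 7.356403.
  gamma(1) = phi_1 gamma(0) + c_1 = (-0.701)(7.356403) + (-0.48756) = -5.644398.
Therefore gamma(1) = -5.6444 (to 4 decimal places).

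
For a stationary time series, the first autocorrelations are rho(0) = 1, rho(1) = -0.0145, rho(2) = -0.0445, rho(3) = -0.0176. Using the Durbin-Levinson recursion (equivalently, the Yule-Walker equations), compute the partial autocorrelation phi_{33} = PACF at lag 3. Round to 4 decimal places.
\phi_{33} = -0.0190

The PACF at lag k is phi_{kk}, the last component of the solution
to the Yule-Walker system G_k phi = r_k where
  (G_k)_{ij} = rho(|i - j|), (r_k)_i = rho(i), i,j = 1..k.
Equivalently, Durbin-Levinson gives phi_{kk} iteratively:
  phi_{11} = rho(1)
  phi_{kk} = [rho(k) - sum_{j=1..k-1} phi_{k-1,j} rho(k-j)]
            / [1 - sum_{j=1..k-1} phi_{k-1,j} rho(j)],
  phi_{k,j} = phi_{k-1,j} - phi_{kk} phi_{k-1,k-j},  j = 1..k-1.
Step k = 1:
  phi_11 = rho(1) = -0.0145.
Step k = 2:
  phi_22 = [rho(2) - phi_11 rho(1)] / [1 - phi_11 rho(1)] = [-0.0445 - (-0.0145)(-0.0145)] / [1 - (-0.0145)(-0.0145)]
         = -0.04471025 / 0.99978975 = -0.04472.
  Update: phi_21 = phi_11 - phi_22 phi_11 = -0.0145 - (-0.04472)(-0.0145) = -0.015148.
Step k = 3:
  phi_33 = [rho(3) - phi_21 rho(2) - phi_22 rho(1)] / [1 - phi_21 rho(1) - phi_22 rho(2)]
    numerator   = -0.0176 - (-0.015148)(-0.0445) - (-0.04472)(-0.0145) = -0.01892254
    denominator = 1 - (-0.015148)(-0.0145) - (-0.04472)(-0.0445) = 0.99779032
  phi_33 = -0.01892254 / 0.99779032 = -0.019.
Therefore phi_{33} = -0.0190.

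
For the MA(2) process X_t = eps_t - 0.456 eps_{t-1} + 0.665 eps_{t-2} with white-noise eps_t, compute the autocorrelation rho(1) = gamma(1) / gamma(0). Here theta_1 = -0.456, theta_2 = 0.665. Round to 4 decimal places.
\rho(1) = -0.4601

For an MA(q) process with theta_0 = 1, the autocovariance is
  gamma(k) = sigma^2 * sum_{i=0..q-k} theta_i * theta_{i+k},
and rho(k) = gamma(k) / gamma(0). Sigma^2 cancels.
  numerator   = (1)*(-0.456) + (-0.456)*(0.665) = -0.75924.
  denominator = (1)^2 + (-0.456)^2 + (0.665)^2 = 1.650161.
  rho(1) = -0.75924 / 1.650161 = -0.4601.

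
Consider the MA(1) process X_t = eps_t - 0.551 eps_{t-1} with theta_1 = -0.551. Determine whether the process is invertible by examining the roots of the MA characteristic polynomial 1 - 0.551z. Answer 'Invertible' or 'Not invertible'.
\text{Invertible}

The MA(q) characteristic polynomial is P(z) = 1 - 0.551z.
Invertibility requires all roots to lie outside the unit circle, i.e. |z| > 1 for every root.
This is linear in z: 1 + (-0.551) z = 0  =>  z = -1/(-0.551) = 1.814882,  |z| = 1.814882.
Moduli of all roots: 1.8149.
All moduli strictly greater than 1? Yes.
Verdict: Invertible.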